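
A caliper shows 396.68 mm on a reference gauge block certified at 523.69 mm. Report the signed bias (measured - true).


Systematic error = measured - true
= 396.68 - 523.69
= -127.0100

-127.0100


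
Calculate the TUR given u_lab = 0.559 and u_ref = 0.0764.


TUR = u_lab / u_ref
= 0.559 / 0.0764
= 7.3168

7.3168


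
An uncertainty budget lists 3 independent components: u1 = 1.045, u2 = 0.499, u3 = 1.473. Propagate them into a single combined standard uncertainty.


uc = sqrt(1.045^2 + 0.499^2 + 1.473^2)
uc = sqrt(3.510755)
uc = 1.8737

1.8737


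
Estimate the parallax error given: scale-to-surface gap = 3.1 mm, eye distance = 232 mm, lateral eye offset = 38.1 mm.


error = h * offset / d
= 3.1 * 38.1 / 232
= 0.5091

0.5091


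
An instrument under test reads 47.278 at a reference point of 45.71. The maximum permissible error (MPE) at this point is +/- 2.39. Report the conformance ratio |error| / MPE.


e = indication - reference = 47.278 - 45.71 = 1.5680
|e| = 1.5680
ratio = |e| / MPE = 1.5680 / 2.39
ratio = 0.6561

0.6561


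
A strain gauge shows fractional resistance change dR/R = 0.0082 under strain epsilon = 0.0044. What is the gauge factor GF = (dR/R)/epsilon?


GF = (dR/R) / epsilon
= 0.0082 / 0.0044
= 1.8636

1.8636


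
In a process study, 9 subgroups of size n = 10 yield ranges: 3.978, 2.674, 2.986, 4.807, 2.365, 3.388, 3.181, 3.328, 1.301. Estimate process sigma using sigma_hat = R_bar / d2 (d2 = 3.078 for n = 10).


R_bar = (3.978 + 2.674 + 2.986 + 4.807 + 2.365 + 3.388 + 3.181 + 3.328 + 1.301) / 9
R_bar = 28.008 / 9 = 3.112
sigma_hat = R_bar / d2 = 3.112 / 3.078 = 1.0110

1.0110


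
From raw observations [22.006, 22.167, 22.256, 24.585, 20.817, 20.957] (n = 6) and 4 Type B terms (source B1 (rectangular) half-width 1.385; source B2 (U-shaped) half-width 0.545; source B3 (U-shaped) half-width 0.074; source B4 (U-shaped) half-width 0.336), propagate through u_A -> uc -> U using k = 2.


mean = (22.006 + 22.167 + 22.256 + 24.585 + 20.817 + 20.957) / 6 = 22.13133333
s = sqrt(sum((x - mean)^2)/(n-1)) = 1.3534795
u_A = s / sqrt(n) = 1.3534795 / sqrt(6) = 0.55255569
u_B1 = 1.385 / sqrt(3) = 0.79963012
u_B2 = 0.545 / sqrt(2) = 0.3853732
u_B3 = 0.074 / sqrt(2) = 0.052325902
u_B4 = 0.336 / sqrt(2) = 0.23758788
uc = sqrt(0.55255569^2 + 0.79963012^2 + 0.3853732^2 + 0.052325902^2 + 0.23758788^2) = 1.0735104
U = k * uc = 2 * 1.0735104
U = 2.1470

2.1470


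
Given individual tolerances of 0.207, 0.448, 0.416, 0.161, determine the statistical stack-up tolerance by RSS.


RSS = sqrt(0.207^2 + 0.448^2 + 0.416^2 + 0.161^2)
= sqrt(0.44253)
= 0.6652

0.6652


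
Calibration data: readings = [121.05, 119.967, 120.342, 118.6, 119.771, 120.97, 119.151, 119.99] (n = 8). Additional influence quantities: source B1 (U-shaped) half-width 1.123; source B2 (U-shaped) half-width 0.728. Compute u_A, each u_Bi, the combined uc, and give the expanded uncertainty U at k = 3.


mean = (121.05 + 119.967 + 120.342 + 118.6 + 119.771 + 120.97 + 119.151 + 119.99) / 8 = 119.980125
s = sqrt(sum((x - mean)^2)/(n-1)) = 0.83594556
u_A = s / sqrt(n) = 0.83594556 / sqrt(8) = 0.29555139
u_B1 = 1.123 / sqrt(2) = 0.79408092
u_B2 = 0.728 / sqrt(2) = 0.51477374
uc = sqrt(0.29555139^2 + 0.79408092^2 + 0.51477374^2) = 0.99141673
U = k * uc = 3 * 0.99141673
U = 2.9743

2.9743


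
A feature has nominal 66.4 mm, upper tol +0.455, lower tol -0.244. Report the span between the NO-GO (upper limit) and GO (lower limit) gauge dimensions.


GO = nominal - lower_tol (smallest hole = maximum material condition)
GO = 66.4 - 0.244 = 66.156
NO-GO = nominal + upper_tol (largest hole = least material condition)
NO-GO = 66.4 + 0.455 = 66.855
spread = NO-GO - GO = 66.855 - 66.156 = 0.6990

0.6990


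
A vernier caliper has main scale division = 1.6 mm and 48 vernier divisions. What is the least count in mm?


LC = MSD / n_div
= 1.6 / 48
= 0.0333

0.0333


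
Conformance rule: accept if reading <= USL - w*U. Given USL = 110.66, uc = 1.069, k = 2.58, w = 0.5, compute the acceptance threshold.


U = k * uc = 2.58 * 1.069 = 2.75802
guard band g = w * U = 0.5 * 2.75802 = 1.37901
AL = USL - g = 110.66 - 1.37901
AL = 109.2810

109.2810


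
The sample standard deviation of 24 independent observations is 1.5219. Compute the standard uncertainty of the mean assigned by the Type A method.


u_A = s / sqrt(n)
u_A = 1.5219 / sqrt(24)
u_A = 1.5219 / 4.8989795
u_A = 0.3107

0.3107


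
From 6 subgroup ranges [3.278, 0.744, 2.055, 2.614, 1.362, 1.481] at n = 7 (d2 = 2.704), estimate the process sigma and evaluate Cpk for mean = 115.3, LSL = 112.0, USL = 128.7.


R_bar = (3.278 + 0.744 + 2.055 + 2.614 + 1.362 + 1.481) / 6 = 1.9223333
sigma = R_bar / d2 = 1.9223333 / 2.704 = 0.71092208
Cp = (USL - LSL)/(6*sigma) = (128.7 - 112.0)/(6*0.71092208) = 3.9151
Cpu = (128.7 - 115.3)/(3*0.71092208) = 6.2829
Cpl = (115.3 - 112.0)/(3*0.71092208) = 1.5473
Cpk = min(Cpu, Cpl) = 1.5473

1.5473


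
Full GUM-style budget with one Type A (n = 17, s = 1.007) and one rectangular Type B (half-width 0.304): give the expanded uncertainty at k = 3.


u_A = s / sqrt(n) = 1.007 / sqrt(17) = 0.24423337
u_B = half_width / sqrt(3) = 0.304 / sqrt(3) = 0.17551448
uc = sqrt(u_A^2 + u_B^2) = sqrt(0.24423337^2 + 0.17551448^2) = 0.30075783
U = k * uc = 3 * 0.30075783
U = 0.9023

0.9023


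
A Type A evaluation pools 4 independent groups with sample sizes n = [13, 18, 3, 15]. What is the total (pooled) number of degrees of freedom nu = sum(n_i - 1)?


nu = sum_i (n_i - 1)
nu = ((13 - 1) + (18 - 1) + (3 - 1) + (15 - 1))
nu = 12 + 17 + 2 + 14
nu = 45

45


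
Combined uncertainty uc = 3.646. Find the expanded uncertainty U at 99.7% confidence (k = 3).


U = k * uc
U = 3 * 3.646
U = 10.9380

10.9380


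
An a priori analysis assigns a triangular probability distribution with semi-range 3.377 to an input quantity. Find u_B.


u_B = half_width / sqrt(6)
u_B = 3.377 / 2.4494897
u_B = 1.3787

1.3787


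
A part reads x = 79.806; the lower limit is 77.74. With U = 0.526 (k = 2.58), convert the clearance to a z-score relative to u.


u = U / k = 0.526 / 2.58 = 0.20387597
margin = |LSL - x| = |77.74 - 79.806| = 2.066
z = margin / u = 2.066 / 0.20387597
z = 10.1336

10.1336


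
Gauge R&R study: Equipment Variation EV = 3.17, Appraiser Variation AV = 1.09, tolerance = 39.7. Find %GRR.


GRR = sqrt(EV^2 + AV^2) = sqrt(3.17^2 + 1.09^2) = 3.3521635
%GRR = GRR / tol * 100 = 3.3521635 / 39.7 * 100
%GRR = 8.4437

8.4437


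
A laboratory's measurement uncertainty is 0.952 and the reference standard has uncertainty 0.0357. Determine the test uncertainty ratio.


TUR = u_lab / u_ref
= 0.952 / 0.0357
= 26.6667

26.6667


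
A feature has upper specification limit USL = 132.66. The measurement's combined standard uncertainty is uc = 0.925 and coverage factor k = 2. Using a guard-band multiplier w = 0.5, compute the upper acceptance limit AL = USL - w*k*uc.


U = k * uc = 2 * 0.925 = 1.85
guard band g = w * U = 0.5 * 1.85 = 0.925
AL = USL - g = 132.66 - 0.925
AL = 131.7350

131.7350


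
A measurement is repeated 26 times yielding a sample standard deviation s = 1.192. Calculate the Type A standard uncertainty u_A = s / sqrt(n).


u_A = s / sqrt(n)
u_A = 1.192 / sqrt(26)
u_A = 1.192 / 5.0990195
u_A = 0.2338

0.2338


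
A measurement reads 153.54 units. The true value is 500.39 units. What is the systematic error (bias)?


Systematic error = measured - true
= 153.54 - 500.39
= -346.8500

-346.8500


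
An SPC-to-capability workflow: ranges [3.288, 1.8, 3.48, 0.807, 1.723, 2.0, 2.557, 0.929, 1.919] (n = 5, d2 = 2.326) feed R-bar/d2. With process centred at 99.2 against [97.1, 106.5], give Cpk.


R_bar = (3.288 + 1.8 + 3.48 + 0.807 + 1.723 + 2.0 + 2.557 + 0.929 + 1.919) / 9 = 2.0558889
sigma = R_bar / d2 = 2.0558889 / 2.326 = 0.88387313
Cp = (USL - LSL)/(6*sigma) = (106.5 - 97.1)/(6*0.88387313) = 1.7725
Cpu = (106.5 - 99.2)/(3*0.88387313) = 2.7530
Cpl = (99.2 - 97.1)/(3*0.88387313) = 0.7920
Cpk = min(Cpu, Cpl) = 0.7920

0.7920


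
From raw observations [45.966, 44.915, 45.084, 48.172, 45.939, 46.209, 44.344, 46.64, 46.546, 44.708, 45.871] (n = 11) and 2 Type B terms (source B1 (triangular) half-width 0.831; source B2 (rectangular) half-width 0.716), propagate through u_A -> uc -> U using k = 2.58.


mean = (45.966 + 44.915 + 45.084 + 48.172 + 45.939 + 46.209 + 44.344 + 46.64 + 46.546 + 44.708 + 45.871) / 11 = 45.854
s = sqrt(sum((x - mean)^2)/(n-1)) = 1.0809211
u_A = s / sqrt(n) = 1.0809211 / sqrt(11) = 0.32590997
u_B1 = 0.831 / sqrt(6) = 0.33925433
u_B2 = 0.716 / sqrt(3) = 0.41338279
uc = sqrt(0.32590997^2 + 0.33925433^2 + 0.41338279^2) = 0.62625565
U = k * uc = 2.58 * 0.62625565
U = 1.6157

1.6157


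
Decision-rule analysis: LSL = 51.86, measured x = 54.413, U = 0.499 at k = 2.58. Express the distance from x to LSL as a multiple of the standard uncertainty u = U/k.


u = U / k = 0.499 / 2.58 = 0.19341085
margin = |LSL - x| = |51.86 - 54.413| = 2.553
z = margin / u = 2.553 / 0.19341085
z = 13.1999

13.1999


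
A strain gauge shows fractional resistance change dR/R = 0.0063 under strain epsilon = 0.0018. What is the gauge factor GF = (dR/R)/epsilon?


GF = (dR/R) / epsilon
= 0.0063 / 0.0018
= 3.5000

3.5000


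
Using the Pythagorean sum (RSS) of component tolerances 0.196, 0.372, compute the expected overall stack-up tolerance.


RSS = sqrt(0.196^2 + 0.372^2)
= sqrt(0.1768)
= 0.4205

0.4205


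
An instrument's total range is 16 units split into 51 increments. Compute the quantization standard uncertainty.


resolution = range / divisions
resolution = 16 / 51 = 0.31372549
u_res = resolution / (2*sqrt(3))
u_res = 0.31372549 / 3.4641016
u_res = 0.0906

0.0906


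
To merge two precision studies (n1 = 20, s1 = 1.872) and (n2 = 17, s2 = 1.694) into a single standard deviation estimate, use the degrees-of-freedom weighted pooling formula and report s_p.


s_p = sqrt(((n1-1)*s1^2 + (n2-1)*s2^2) / (n1+n2-2))
numerator = (20-1)*1.872^2 + (17-1)*1.694^2 = 66.583296 + 45.914176 = 112.49747
denominator = 20 + 17 - 2 = 35
s_p^2 = 112.49747 / 35 = 3.2142134
s_p = sqrt(3.2142134) = 1.7928

1.7928


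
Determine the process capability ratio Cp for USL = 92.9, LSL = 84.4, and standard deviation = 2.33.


Cp = (USL - LSL) / (6 * sigma)
= (92.9 - 84.4) / (6 * 2.33)
= 8.5000 / 13.9800
= 0.6080

0.6080


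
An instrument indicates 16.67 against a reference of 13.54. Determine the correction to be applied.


Correction = standard - reading
= 13.54 - 16.67
= -3.1300

-3.1300


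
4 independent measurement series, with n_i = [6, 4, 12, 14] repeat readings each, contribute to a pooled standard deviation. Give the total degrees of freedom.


nu = sum_i (n_i - 1)
nu = ((6 - 1) + (4 - 1) + (12 - 1) + (14 - 1))
nu = 5 + 3 + 11 + 13
nu = 32

32


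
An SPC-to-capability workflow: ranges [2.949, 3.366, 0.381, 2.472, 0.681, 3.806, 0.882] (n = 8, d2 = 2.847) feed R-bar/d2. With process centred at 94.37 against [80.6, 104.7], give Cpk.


R_bar = (2.949 + 3.366 + 0.381 + 2.472 + 0.681 + 3.806 + 0.882) / 7 = 2.0767143
sigma = R_bar / d2 = 2.0767143 / 2.847 = 0.72943952
Cp = (USL - LSL)/(6*sigma) = (104.7 - 80.6)/(6*0.72943952) = 5.5065
Cpu = (104.7 - 94.37)/(3*0.72943952) = 4.7205
Cpl = (94.37 - 80.6)/(3*0.72943952) = 6.2925
Cpk = min(Cpu, Cpl) = 4.7205

4.7205


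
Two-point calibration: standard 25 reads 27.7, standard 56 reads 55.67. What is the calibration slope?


slope = (y2 - y1) / (x2 - x1)
= (55.67 - 27.7) / (56 - 25)
= 27.9700 / 31
= 0.9023

0.9023


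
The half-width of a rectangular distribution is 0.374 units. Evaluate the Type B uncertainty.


u_B = half_width / sqrt(3)
u_B = 0.374 / 1.7320508
u_B = 0.2159

0.2159


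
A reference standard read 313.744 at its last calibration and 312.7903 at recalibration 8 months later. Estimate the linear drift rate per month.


rate = (v2 - v1) / months
= (312.7903 - 313.744) / 8
= -0.9537 / 8
= -0.1192

-0.1192


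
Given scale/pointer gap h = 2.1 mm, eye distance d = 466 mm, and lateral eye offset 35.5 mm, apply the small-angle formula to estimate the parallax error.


error = h * offset / d
= 2.1 * 35.5 / 466
= 0.1600

0.1600


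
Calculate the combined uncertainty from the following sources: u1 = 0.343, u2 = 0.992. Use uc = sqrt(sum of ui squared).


uc = sqrt(0.343^2 + 0.992^2)
uc = sqrt(1.101713)
uc = 1.0496

1.0496


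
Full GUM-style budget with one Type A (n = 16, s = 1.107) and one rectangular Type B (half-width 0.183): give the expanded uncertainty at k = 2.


u_A = s / sqrt(n) = 1.107 / sqrt(16) = 0.27675
u_B = half_width / sqrt(3) = 0.183 / sqrt(3) = 0.1056551
uc = sqrt(u_A^2 + u_B^2) = sqrt(0.27675^2 + 0.1056551^2) = 0.29623228
U = k * uc = 2 * 0.29623228
U = 0.5925

0.5925


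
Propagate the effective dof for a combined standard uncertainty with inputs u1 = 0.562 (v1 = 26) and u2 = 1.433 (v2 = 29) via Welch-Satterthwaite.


uc = sqrt(u1^2 + u2^2) = sqrt(0.562^2 + 1.433^2) = 1.5392638
v_eff = uc^4 / (u1^4/v1 + u2^4/v2)
= 1.5392638^4 / (0.562^4/26 + 1.433^4/29)
= 5.6137391 / 0.14924431
v_eff = 37.6144

37.6144


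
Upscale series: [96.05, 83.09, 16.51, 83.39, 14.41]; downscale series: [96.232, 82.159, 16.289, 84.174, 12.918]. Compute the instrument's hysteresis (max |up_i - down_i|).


|96.05 - 96.232| = 0.1820
|83.09 - 82.159| = 0.9310
|16.51 - 16.289| = 0.2210
|83.39 - 84.174| = 0.7840
|14.41 - 12.918| = 1.4920
hysteresis = max(diffs) = 1.4920

1.4920


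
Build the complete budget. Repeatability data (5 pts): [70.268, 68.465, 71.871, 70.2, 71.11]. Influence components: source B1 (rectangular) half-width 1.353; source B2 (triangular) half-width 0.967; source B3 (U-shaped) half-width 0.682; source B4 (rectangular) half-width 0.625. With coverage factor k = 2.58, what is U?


mean = (70.268 + 68.465 + 71.871 + 70.2 + 71.11) / 5 = 70.3828
s = sqrt(sum((x - mean)^2)/(n-1)) = 1.271624
u_A = s / sqrt(n) = 1.271624 / sqrt(5) = 0.56868754
u_B1 = 1.353 / sqrt(3) = 0.78115491
u_B2 = 0.967 / sqrt(6) = 0.3947761
u_B3 = 0.682 / sqrt(2) = 0.48224682
u_B4 = 0.625 / sqrt(3) = 0.36084392
uc = sqrt(0.56868754^2 + 0.78115491^2 + 0.3947761^2 + 0.48224682^2 + 0.36084392^2) = 1.2050838
U = k * uc = 2.58 * 1.2050838
U = 3.1091

3.1091


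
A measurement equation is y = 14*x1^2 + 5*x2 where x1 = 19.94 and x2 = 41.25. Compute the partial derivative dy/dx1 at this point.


y = 14*x1^2 + 5*x2
dy/dx1 = 2*14*x1
Evaluate at x1 = 19.94: c1 = 28 * 19.94
c1 = 558.3200

558.3200


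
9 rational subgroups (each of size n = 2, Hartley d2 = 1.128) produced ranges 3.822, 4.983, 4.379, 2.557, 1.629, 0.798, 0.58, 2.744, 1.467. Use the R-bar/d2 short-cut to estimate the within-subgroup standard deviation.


R_bar = (3.822 + 4.983 + 4.379 + 2.557 + 1.629 + 0.798 + 0.58 + 2.744 + 1.467) / 9
R_bar = 22.959 / 9 = 2.551
sigma_hat = R_bar / d2 = 2.551 / 1.128 = 2.2615

2.2615


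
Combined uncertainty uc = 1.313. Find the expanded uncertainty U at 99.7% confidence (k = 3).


U = k * uc
U = 3 * 1.313
U = 3.9390

3.9390


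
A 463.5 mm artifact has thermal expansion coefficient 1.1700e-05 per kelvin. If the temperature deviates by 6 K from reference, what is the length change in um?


dL = L * alpha * dT
= 463.5 * 1.1700e-05 * 6
= 0.0325377 mm
dL_um = 0.0325377 * 1000 = 32.5377 um

32.5377


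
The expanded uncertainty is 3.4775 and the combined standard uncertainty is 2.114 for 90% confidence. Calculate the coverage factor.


k = U / uc
k = 3.4775 / 2.114
k = 1.645

1.645


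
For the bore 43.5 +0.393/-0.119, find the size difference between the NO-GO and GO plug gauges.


GO = nominal - lower_tol (smallest hole = maximum material condition)
GO = 43.5 - 0.119 = 43.381
NO-GO = nominal + upper_tol (largest hole = least material condition)
NO-GO = 43.5 + 0.393 = 43.893
spread = NO-GO - GO = 43.893 - 43.381 = 0.5120

0.5120


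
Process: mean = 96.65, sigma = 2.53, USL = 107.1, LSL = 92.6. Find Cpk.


Cpu = (USL - mean) / (3*sigma) = (107.1 - 96.65) / (3*2.53) = 1.3768
Cpl = (mean - LSL) / (3*sigma) = (96.65 - 92.6) / (3*2.53) = 0.5336
Cpk = min(Cpu, Cpl) = 0.5336

0.5336


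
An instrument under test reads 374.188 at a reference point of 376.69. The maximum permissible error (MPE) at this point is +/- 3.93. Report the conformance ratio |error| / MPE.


e = indication - reference = 374.188 - 376.69 = -2.5020
|e| = 2.5020
ratio = |e| / MPE = 2.5020 / 3.93
ratio = 0.6366

0.6366


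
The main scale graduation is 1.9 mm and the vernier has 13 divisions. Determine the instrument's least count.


LC = MSD / n_div
= 1.9 / 13
= 0.1462

0.1462


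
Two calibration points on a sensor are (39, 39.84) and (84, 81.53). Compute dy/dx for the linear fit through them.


slope = (y2 - y1) / (x2 - x1)
= (81.53 - 39.84) / (84 - 39)
= 41.6900 / 45
= 0.9264

0.9264


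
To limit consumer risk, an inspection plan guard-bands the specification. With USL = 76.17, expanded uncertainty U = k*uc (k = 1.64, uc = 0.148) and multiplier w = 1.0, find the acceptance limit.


U = k * uc = 1.64 * 0.148 = 0.24272
guard band g = w * U = 1.0 * 0.24272 = 0.24272
AL = USL - g = 76.17 - 0.24272
AL = 75.9273

75.9273


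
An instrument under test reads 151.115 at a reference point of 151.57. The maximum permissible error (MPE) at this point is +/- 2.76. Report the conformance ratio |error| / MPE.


e = indication - reference = 151.115 - 151.57 = -0.4550
|e| = 0.4550
ratio = |e| / MPE = 0.4550 / 2.76
ratio = 0.1649

0.1649


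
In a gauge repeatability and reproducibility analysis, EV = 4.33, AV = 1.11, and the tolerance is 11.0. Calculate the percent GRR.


GRR = sqrt(EV^2 + AV^2) = sqrt(4.33^2 + 1.11^2) = 4.4700112
%GRR = GRR / tol * 100 = 4.4700112 / 11.0 * 100
%GRR = 40.6365

40.6365


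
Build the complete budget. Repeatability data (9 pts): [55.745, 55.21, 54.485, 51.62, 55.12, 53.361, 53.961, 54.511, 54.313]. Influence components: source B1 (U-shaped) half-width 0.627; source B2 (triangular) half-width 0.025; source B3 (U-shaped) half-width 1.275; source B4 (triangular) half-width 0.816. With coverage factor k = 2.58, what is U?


mean = (55.745 + 55.21 + 54.485 + 51.62 + 55.12 + 53.361 + 53.961 + 54.511 + 54.313) / 9 = 54.25844444
s = sqrt(sum((x - mean)^2)/(n-1)) = 1.216087
u_A = s / sqrt(n) = 1.216087 / sqrt(9) = 0.40536233
u_B1 = 0.627 / sqrt(2) = 0.44335595
u_B2 = 0.025 / sqrt(6) = 0.010206207
u_B3 = 1.275 / sqrt(2) = 0.90156115
u_B4 = 0.816 / sqrt(6) = 0.33313061
uc = sqrt(0.40536233^2 + 0.44335595^2 + 0.010206207^2 + 0.90156115^2 + 0.33313061^2) = 1.1334795
U = k * uc = 2.58 * 1.1334795
U = 2.9244

2.9244


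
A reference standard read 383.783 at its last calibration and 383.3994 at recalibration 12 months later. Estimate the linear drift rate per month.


rate = (v2 - v1) / months
= (383.3994 - 383.783) / 12
= -0.3836 / 12
= -0.0320

-0.0320


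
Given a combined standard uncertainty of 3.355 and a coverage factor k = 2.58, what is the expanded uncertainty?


U = k * uc
U = 2.58 * 3.355
U = 8.6559

8.6559


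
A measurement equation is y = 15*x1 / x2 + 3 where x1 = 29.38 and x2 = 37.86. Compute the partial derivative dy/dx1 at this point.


y = 15*x1 / x2 + 3
dy/dx1 = 15/x2
Evaluate at x2 = 37.86: c1 = 15 / 37.86
c1 = 0.3962

0.3962


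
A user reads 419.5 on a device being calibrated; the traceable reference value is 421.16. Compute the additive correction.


Correction = standard - reading
= 421.16 - 419.5
= 1.6600

1.6600


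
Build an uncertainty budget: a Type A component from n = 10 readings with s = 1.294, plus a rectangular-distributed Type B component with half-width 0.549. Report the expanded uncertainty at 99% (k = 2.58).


u_A = s / sqrt(n) = 1.294 / sqrt(10) = 0.40919873
u_B = half_width / sqrt(3) = 0.549 / sqrt(3) = 0.3169653
uc = sqrt(u_A^2 + u_B^2) = sqrt(0.40919873^2 + 0.3169653^2) = 0.51760081
U = k * uc = 2.58 * 0.51760081
U = 1.3354

1.3354


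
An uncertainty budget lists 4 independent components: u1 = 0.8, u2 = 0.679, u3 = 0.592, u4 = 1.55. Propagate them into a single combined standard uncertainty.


uc = sqrt(0.8^2 + 0.679^2 + 0.592^2 + 1.55^2)
uc = sqrt(3.854005)
uc = 1.9632

1.9632


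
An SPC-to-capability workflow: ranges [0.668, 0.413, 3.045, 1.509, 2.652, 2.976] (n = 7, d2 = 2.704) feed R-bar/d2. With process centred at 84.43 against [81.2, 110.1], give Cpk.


R_bar = (0.668 + 0.413 + 3.045 + 1.509 + 2.652 + 2.976) / 6 = 1.8771667
sigma = R_bar / d2 = 1.8771667 / 2.704 = 0.69421845
Cp = (USL - LSL)/(6*sigma) = (110.1 - 81.2)/(6*0.69421845) = 6.9383
Cpu = (110.1 - 84.43)/(3*0.69421845) = 12.3256
Cpl = (84.43 - 81.2)/(3*0.69421845) = 1.5509
Cpk = min(Cpu, Cpl) = 1.5509

1.5509


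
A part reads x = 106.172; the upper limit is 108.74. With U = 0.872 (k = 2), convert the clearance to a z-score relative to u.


u = U / k = 0.872 / 2 = 0.436
margin = |USL - x| = |108.74 - 106.172| = 2.568
z = margin / u = 2.568 / 0.436
z = 5.8899

5.8899


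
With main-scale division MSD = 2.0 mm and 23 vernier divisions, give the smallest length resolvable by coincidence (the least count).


LC = MSD / n_div
= 2.0 / 23
= 0.0870

0.0870


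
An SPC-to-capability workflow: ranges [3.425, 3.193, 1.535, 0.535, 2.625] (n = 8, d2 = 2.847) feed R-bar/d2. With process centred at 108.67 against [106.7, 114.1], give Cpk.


R_bar = (3.425 + 3.193 + 1.535 + 0.535 + 2.625) / 5 = 2.2626
sigma = R_bar / d2 = 2.2626 / 2.847 = 0.7947313
Cp = (USL - LSL)/(6*sigma) = (114.1 - 106.7)/(6*0.7947313) = 1.5519
Cpu = (114.1 - 108.67)/(3*0.7947313) = 2.2775
Cpl = (108.67 - 106.7)/(3*0.7947313) = 0.8263
Cpk = min(Cpu, Cpl) = 0.8263

0.8263


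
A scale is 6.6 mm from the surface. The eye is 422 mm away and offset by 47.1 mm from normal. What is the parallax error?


error = h * offset / d
= 6.6 * 47.1 / 422
= 0.7366

0.7366


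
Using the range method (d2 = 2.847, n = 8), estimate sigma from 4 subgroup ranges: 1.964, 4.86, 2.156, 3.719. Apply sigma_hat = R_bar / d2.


R_bar = (1.964 + 4.86 + 2.156 + 3.719) / 4
R_bar = 12.699 / 4 = 3.17475
sigma_hat = R_bar / d2 = 3.17475 / 2.847 = 1.1151

1.1151


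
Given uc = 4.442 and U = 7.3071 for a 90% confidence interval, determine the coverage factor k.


k = U / uc
k = 7.3071 / 4.442
k = 1.645

1.645


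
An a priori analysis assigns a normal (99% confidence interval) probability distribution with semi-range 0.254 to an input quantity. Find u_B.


u_B = half_width / 2.576
u_B = 0.254 / 2.576
u_B = 0.0986

0.0986


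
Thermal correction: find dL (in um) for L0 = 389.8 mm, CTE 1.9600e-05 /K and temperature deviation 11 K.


dL = L * alpha * dT
= 389.8 * 1.9600e-05 * 11
= 0.0840409 mm
dL_um = 0.0840409 * 1000 = 84.0409 um

84.0409


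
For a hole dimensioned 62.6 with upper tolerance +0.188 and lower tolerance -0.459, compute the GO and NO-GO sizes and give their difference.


GO = nominal - lower_tol (smallest hole = maximum material condition)
GO = 62.6 - 0.459 = 62.141
NO-GO = nominal + upper_tol (largest hole = least material condition)
NO-GO = 62.6 + 0.188 = 62.788
spread = NO-GO - GO = 62.788 - 62.141 = 0.6470

0.6470


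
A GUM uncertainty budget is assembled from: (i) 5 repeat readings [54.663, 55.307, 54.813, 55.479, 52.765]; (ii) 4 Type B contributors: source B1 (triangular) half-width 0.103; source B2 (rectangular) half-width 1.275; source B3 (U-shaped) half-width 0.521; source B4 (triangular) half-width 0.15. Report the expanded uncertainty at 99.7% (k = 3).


mean = (54.663 + 55.307 + 54.813 + 55.479 + 52.765) / 5 = 54.6054
s = sqrt(sum((x - mean)^2)/(n-1)) = 1.0826942
u_A = s / sqrt(n) = 1.0826942 / sqrt(5) = 0.48419557
u_B1 = 0.103 / sqrt(6) = 0.042049574
u_B2 = 1.275 / sqrt(3) = 0.73612159
u_B3 = 0.521 / sqrt(2) = 0.36840263
u_B4 = 0.15 / sqrt(6) = 0.061237244
uc = sqrt(0.48419557^2 + 0.042049574^2 + 0.73612159^2 + 0.36840263^2 + 0.061237244^2) = 0.95789301
U = k * uc = 3 * 0.95789301
U = 2.8737

2.8737


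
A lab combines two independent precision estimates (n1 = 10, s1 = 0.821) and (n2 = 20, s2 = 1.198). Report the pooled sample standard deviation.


s_p = sqrt(((n1-1)*s1^2 + (n2-1)*s2^2) / (n1+n2-2))
numerator = (10-1)*0.821^2 + (20-1)*1.198^2 = 6.066369 + 27.268876 = 33.335245
denominator = 10 + 20 - 2 = 28
s_p^2 = 33.335245 / 28 = 1.1905445
s_p = sqrt(1.1905445) = 1.0911

1.0911


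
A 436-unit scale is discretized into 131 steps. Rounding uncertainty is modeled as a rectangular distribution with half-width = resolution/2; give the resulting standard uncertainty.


resolution = range / divisions
resolution = 436 / 131 = 3.3282443
u_res = resolution / (2*sqrt(3))
u_res = 3.3282443 / 3.4641016
u_res = 0.9608

0.9608


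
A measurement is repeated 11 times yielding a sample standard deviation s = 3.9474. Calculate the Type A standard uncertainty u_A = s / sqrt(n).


u_A = s / sqrt(n)
u_A = 3.9474 / sqrt(11)
u_A = 3.9474 / 3.3166248
u_A = 1.1902

1.1902


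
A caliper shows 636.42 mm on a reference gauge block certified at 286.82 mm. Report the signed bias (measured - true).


Systematic error = measured - true
= 636.42 - 286.82
= 349.6000

349.6000


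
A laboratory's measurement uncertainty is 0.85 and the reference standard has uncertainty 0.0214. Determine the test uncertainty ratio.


TUR = u_lab / u_ref
= 0.85 / 0.0214
= 39.7196

39.7196


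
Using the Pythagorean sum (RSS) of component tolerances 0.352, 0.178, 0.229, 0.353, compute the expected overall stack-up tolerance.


RSS = sqrt(0.352^2 + 0.178^2 + 0.229^2 + 0.353^2)
= sqrt(0.332638)
= 0.5767

0.5767


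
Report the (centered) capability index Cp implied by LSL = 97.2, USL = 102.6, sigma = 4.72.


Cp = (USL - LSL) / (6 * sigma)
= (102.6 - 97.2) / (6 * 4.72)
= 5.4000 / 28.3200
= 0.1907

0.1907


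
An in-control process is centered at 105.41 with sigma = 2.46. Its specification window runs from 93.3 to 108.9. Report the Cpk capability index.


Cpu = (USL - mean) / (3*sigma) = (108.9 - 105.41) / (3*2.46) = 0.4729
Cpl = (mean - LSL) / (3*sigma) = (105.41 - 93.3) / (3*2.46) = 1.6409
Cpk = min(Cpu, Cpl) = 0.4729

0.4729


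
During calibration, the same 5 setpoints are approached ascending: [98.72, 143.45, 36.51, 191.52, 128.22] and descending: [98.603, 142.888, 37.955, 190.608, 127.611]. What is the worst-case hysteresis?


|98.72 - 98.603| = 0.1170
|143.45 - 142.888| = 0.5620
|36.51 - 37.955| = 1.4450
|191.52 - 190.608| = 0.9120
|128.22 - 127.611| = 0.6090
hysteresis = max(diffs) = 1.4450

1.4450


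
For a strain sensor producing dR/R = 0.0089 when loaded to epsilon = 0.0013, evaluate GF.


GF = (dR/R) / epsilon
= 0.0089 / 0.0013
= 6.8462

6.8462


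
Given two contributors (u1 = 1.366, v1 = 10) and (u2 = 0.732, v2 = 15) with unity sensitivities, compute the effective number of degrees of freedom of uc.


uc = sqrt(u1^2 + u2^2) = sqrt(1.366^2 + 0.732^2) = 1.5497677
v_eff = uc^4 / (u1^4/v1 + u2^4/v2)
= 1.5497677^4 / (1.366^4/10 + 0.732^4/15)
= 5.7685468 / 0.36731967
v_eff = 15.7044

15.7044


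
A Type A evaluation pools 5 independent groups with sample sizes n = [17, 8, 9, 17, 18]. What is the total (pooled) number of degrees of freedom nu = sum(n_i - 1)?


nu = sum_i (n_i - 1)
nu = ((17 - 1) + (8 - 1) + (9 - 1) + (17 - 1) + (18 - 1))
nu = 16 + 7 + 8 + 16 + 17
nu = 64

64


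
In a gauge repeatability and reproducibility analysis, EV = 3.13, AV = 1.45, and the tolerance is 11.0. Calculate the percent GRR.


GRR = sqrt(EV^2 + AV^2) = sqrt(3.13^2 + 1.45^2) = 3.4495507
%GRR = GRR / tol * 100 = 3.4495507 / 11.0 * 100
%GRR = 31.3596

31.3596


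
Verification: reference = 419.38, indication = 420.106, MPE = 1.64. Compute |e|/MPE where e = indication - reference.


e = indication - reference = 420.106 - 419.38 = 0.7260
|e| = 0.7260
ratio = |e| / MPE = 0.7260 / 1.64
ratio = 0.4427

0.4427


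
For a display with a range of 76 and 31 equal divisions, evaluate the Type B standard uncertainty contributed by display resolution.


resolution = range / divisions
resolution = 76 / 31 = 2.4516129
u_res = resolution / (2*sqrt(3))
u_res = 2.4516129 / 3.4641016
u_res = 0.7077

0.7077


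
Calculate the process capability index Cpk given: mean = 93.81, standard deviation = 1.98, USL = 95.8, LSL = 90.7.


Cpu = (USL - mean) / (3*sigma) = (95.8 - 93.81) / (3*1.98) = 0.3350
Cpl = (mean - LSL) / (3*sigma) = (93.81 - 90.7) / (3*1.98) = 0.5236
Cpk = min(Cpu, Cpl) = 0.3350

0.3350


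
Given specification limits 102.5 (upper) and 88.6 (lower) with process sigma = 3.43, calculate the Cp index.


Cp = (USL - LSL) / (6 * sigma)
= (102.5 - 88.6) / (6 * 3.43)
= 13.9000 / 20.5800
= 0.6754

0.6754


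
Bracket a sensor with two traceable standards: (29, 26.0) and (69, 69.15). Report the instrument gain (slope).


slope = (y2 - y1) / (x2 - x1)
= (69.15 - 26.0) / (69 - 29)
= 43.1500 / 40
= 1.0788

1.0788


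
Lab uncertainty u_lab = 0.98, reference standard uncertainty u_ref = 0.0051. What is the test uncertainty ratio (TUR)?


TUR = u_lab / u_ref
= 0.98 / 0.0051
= 192.1569

192.1569


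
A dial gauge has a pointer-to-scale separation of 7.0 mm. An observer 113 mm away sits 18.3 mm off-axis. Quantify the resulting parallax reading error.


error = h * offset / d
= 7.0 * 18.3 / 113
= 1.1336

1.1336


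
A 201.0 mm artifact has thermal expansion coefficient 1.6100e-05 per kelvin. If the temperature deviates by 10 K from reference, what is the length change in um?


dL = L * alpha * dT
= 201.0 * 1.6100e-05 * 10
= 0.0323610 mm
dL_um = 0.0323610 * 1000 = 32.3610 um

32.3610


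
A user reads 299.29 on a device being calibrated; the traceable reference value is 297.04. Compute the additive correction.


Correction = standard - reading
= 297.04 - 299.29
= -2.2500

-2.2500


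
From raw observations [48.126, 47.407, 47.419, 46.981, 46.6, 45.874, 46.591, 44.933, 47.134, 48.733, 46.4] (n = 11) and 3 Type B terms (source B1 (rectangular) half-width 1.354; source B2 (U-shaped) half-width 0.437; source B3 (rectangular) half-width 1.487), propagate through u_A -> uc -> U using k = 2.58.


mean = (48.126 + 47.407 + 47.419 + 46.981 + 46.6 + 45.874 + 46.591 + 44.933 + 47.134 + 48.733 + 46.4) / 11 = 46.92709091
s = sqrt(sum((x - mean)^2)/(n-1)) = 1.039224
u_A = s / sqrt(n) = 1.039224 / sqrt(11) = 0.31333783
u_B1 = 1.354 / sqrt(3) = 0.78173226
u_B2 = 0.437 / sqrt(2) = 0.30900566
u_B3 = 1.487 / sqrt(3) = 0.85851985
uc = sqrt(0.31333783^2 + 0.78173226^2 + 0.30900566^2 + 0.85851985^2) = 1.2417032
U = k * uc = 2.58 * 1.2417032
U = 3.2036

3.2036


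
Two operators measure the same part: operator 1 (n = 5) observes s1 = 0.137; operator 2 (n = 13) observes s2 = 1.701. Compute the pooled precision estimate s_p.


s_p = sqrt(((n1-1)*s1^2 + (n2-1)*s2^2) / (n1+n2-2))
numerator = (5-1)*0.137^2 + (13-1)*1.701^2 = 0.075076 + 34.720812 = 34.795888
denominator = 5 + 13 - 2 = 16
s_p^2 = 34.795888 / 16 = 2.174743
s_p = sqrt(2.174743) = 1.4747

1.4747


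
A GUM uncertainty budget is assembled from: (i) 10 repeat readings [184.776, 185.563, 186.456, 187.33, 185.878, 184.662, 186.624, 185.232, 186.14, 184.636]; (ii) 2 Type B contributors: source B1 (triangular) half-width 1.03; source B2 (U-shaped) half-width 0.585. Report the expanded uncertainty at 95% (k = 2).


mean = (184.776 + 185.563 + 186.456 + 187.33 + 185.878 + 184.662 + 186.624 + 185.232 + 186.14 + 184.636) / 10 = 185.7297
s = sqrt(sum((x - mean)^2)/(n-1)) = 0.91892353
u_A = s / sqrt(n) = 0.91892353 / sqrt(10) = 0.29058914
u_B1 = 1.03 / sqrt(6) = 0.42049574
u_B2 = 0.585 / sqrt(2) = 0.41365747
uc = sqrt(0.29058914^2 + 0.42049574^2 + 0.41365747^2) = 0.6575494
U = k * uc = 2 * 0.6575494
U = 1.3151

1.3151


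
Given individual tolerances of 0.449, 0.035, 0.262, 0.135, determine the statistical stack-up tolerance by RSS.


RSS = sqrt(0.449^2 + 0.035^2 + 0.262^2 + 0.135^2)
= sqrt(0.289695)
= 0.5382

0.5382


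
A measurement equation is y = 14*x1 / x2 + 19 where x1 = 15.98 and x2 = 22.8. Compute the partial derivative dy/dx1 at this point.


y = 14*x1 / x2 + 19
dy/dx1 = 14/x2
Evaluate at x2 = 22.8: c1 = 14 / 22.8
c1 = 0.6140

0.6140


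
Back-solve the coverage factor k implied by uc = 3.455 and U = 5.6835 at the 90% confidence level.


k = U / uc
k = 5.6835 / 3.455
k = 1.645

1.645


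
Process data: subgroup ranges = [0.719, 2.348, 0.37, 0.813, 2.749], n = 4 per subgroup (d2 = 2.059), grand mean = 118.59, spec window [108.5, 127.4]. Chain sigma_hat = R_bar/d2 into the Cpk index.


R_bar = (0.719 + 2.348 + 0.37 + 0.813 + 2.749) / 5 = 1.3998
sigma = R_bar / d2 = 1.3998 / 2.059 = 0.67984458
Cp = (USL - LSL)/(6*sigma) = (127.4 - 108.5)/(6*0.67984458) = 4.6334
Cpu = (127.4 - 118.59)/(3*0.67984458) = 4.3196
Cpl = (118.59 - 108.5)/(3*0.67984458) = 4.9472
Cpk = min(Cpu, Cpl) = 4.3196

4.3196


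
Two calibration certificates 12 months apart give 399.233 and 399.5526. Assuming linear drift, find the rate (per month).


rate = (v2 - v1) / months
= (399.5526 - 399.233) / 12
= 0.3196 / 12
= 0.0266

0.0266


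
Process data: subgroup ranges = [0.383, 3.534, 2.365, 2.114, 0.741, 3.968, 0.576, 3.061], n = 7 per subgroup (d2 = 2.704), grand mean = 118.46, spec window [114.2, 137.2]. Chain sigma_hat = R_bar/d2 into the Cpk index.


R_bar = (0.383 + 3.534 + 2.365 + 2.114 + 0.741 + 3.968 + 0.576 + 3.061) / 8 = 2.09275
sigma = R_bar / d2 = 2.09275 / 2.704 = 0.77394601
Cp = (USL - LSL)/(6*sigma) = (137.2 - 114.2)/(6*0.77394601) = 4.9530
Cpu = (137.2 - 118.46)/(3*0.77394601) = 8.0712
Cpl = (118.46 - 114.2)/(3*0.77394601) = 1.8348
Cpk = min(Cpu, Cpl) = 1.8348

1.8348


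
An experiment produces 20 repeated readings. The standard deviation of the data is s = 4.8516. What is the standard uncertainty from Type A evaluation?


u_A = s / sqrt(n)
u_A = 4.8516 / sqrt(20)
u_A = 4.8516 / 4.472136
u_A = 1.0849

1.0849


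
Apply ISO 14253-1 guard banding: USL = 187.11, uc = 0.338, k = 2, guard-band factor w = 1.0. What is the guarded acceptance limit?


U = k * uc = 2 * 0.338 = 0.676
guard band g = w * U = 1.0 * 0.676 = 0.676
AL = USL - g = 187.11 - 0.676
AL = 186.4340

186.4340


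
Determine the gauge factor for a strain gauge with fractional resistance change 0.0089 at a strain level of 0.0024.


GF = (dR/R) / epsilon
= 0.0089 / 0.0024
= 3.7083

3.7083


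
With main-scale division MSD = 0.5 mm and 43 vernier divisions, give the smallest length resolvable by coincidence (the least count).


LC = MSD / n_div
= 0.5 / 43
= 0.0116

0.0116


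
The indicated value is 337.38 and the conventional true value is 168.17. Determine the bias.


Systematic error = measured - true
= 337.38 - 168.17
= 169.2100

169.2100


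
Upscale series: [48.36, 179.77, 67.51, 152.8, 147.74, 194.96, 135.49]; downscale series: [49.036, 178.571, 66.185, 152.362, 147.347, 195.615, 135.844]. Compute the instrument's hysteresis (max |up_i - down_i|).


|48.36 - 49.036| = 0.6760
|179.77 - 178.571| = 1.1990
|67.51 - 66.185| = 1.3250
|152.8 - 152.362| = 0.4380
|147.74 - 147.347| = 0.3930
|194.96 - 195.615| = 0.6550
|135.49 - 135.844| = 0.3540
hysteresis = max(diffs) = 1.3250

1.3250


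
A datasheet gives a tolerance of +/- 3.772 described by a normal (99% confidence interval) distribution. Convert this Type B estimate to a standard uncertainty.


u_B = half_width / 2.576
u_B = 3.772 / 2.576
u_B = 1.4643

1.4643


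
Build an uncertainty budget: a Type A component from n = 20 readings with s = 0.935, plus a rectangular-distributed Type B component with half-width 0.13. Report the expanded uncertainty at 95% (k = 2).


u_A = s / sqrt(n) = 0.935 / sqrt(20) = 0.20907236
u_B = half_width / sqrt(3) = 0.13 / sqrt(3) = 0.075055535
uc = sqrt(u_A^2 + u_B^2) = sqrt(0.20907236^2 + 0.075055535^2) = 0.22213641
U = k * uc = 2 * 0.22213641
U = 0.4443

0.4443


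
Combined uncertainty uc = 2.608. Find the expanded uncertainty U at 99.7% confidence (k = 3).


U = k * uc
U = 3 * 2.608
U = 7.8240

7.8240


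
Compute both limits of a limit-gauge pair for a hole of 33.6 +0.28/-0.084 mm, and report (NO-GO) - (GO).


GO = nominal - lower_tol (smallest hole = maximum material condition)
GO = 33.6 - 0.084 = 33.516
NO-GO = nominal + upper_tol (largest hole = least material condition)
NO-GO = 33.6 + 0.28 = 33.88
spread = NO-GO - GO = 33.88 - 33.516 = 0.3640

0.3640


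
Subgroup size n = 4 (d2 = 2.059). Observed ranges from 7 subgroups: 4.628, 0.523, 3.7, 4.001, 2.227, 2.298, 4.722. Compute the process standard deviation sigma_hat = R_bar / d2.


R_bar = (4.628 + 0.523 + 3.7 + 4.001 + 2.227 + 2.298 + 4.722) / 7
R_bar = 22.099 / 7 = 3.157
sigma_hat = R_bar / d2 = 3.157 / 2.059 = 1.5333

1.5333


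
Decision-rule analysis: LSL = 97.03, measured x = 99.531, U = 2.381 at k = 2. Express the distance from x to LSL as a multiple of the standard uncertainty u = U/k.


u = U / k = 2.381 / 2 = 1.1905
margin = |LSL - x| = |97.03 - 99.531| = 2.501
z = margin / u = 2.501 / 1.1905
z = 2.1008

2.1008


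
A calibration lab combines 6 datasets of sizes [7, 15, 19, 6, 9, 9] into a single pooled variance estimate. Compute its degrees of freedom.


nu = sum_i (n_i - 1)
nu = ((7 - 1) + (15 - 1) + (19 - 1) + (6 - 1) + (9 - 1) + (9 - 1))
nu = 6 + 14 + 18 + 5 + 8 + 8
nu = 59

59


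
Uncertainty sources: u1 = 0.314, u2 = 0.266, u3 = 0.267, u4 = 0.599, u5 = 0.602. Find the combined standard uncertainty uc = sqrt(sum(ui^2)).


uc = sqrt(0.314^2 + 0.266^2 + 0.267^2 + 0.599^2 + 0.602^2)
uc = sqrt(0.961846)
uc = 0.9807

0.9807


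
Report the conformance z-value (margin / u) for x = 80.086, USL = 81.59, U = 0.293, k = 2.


u = U / k = 0.293 / 2 = 0.1465
margin = |USL - x| = |81.59 - 80.086| = 1.504
z = margin / u = 1.504 / 0.1465
z = 10.2662

10.2662


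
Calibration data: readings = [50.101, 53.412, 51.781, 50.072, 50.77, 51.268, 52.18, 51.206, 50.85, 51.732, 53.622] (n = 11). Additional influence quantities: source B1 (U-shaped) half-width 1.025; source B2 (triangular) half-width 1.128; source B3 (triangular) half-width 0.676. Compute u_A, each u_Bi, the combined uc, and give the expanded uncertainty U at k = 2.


mean = (50.101 + 53.412 + 51.781 + 50.072 + 50.77 + 51.268 + 52.18 + 51.206 + 50.85 + 51.732 + 53.622) / 11 = 51.54490909
s = sqrt(sum((x - mean)^2)/(n-1)) = 1.1757412
u_A = s / sqrt(n) = 1.1757412 / sqrt(11) = 0.35449931
u_B1 = 1.025 / sqrt(2) = 0.72478445
u_B2 = 1.128 / sqrt(6) = 0.46050407
u_B3 = 0.676 / sqrt(6) = 0.27597584
uc = sqrt(0.35449931^2 + 0.72478445^2 + 0.46050407^2 + 0.27597584^2) = 0.96912792
U = k * uc = 2 * 0.96912792
U = 1.9383

1.9383


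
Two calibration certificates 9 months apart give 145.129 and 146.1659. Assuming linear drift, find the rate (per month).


rate = (v2 - v1) / months
= (146.1659 - 145.129) / 9
= 1.0369 / 9
= 0.1152

0.1152


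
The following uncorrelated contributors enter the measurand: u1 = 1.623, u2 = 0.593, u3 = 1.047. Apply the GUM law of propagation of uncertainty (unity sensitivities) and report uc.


uc = sqrt(1.623^2 + 0.593^2 + 1.047^2)
uc = sqrt(4.081987)
uc = 2.0204

2.0204


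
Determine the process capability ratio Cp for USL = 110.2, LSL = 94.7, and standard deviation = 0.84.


Cp = (USL - LSL) / (6 * sigma)
= (110.2 - 94.7) / (6 * 0.84)
= 15.5000 / 5.0400
= 3.0754

3.0754


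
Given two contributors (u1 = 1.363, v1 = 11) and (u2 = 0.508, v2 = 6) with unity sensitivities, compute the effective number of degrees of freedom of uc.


uc = sqrt(u1^2 + u2^2) = sqrt(1.363^2 + 0.508^2) = 1.4545903
v_eff = uc^4 / (u1^4/v1 + u2^4/v2)
= 1.4545903^4 / (1.363^4/11 + 0.508^4/6)
= 4.476749 / 0.32485456
v_eff = 13.7808

13.7808


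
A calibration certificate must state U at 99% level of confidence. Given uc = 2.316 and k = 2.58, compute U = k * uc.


U = k * uc
U = 2.58 * 2.316
U = 5.9753

5.9753


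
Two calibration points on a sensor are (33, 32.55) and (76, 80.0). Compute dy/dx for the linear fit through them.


slope = (y2 - y1) / (x2 - x1)
= (80.0 - 32.55) / (76 - 33)
= 47.4500 / 43
= 1.1035

1.1035
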